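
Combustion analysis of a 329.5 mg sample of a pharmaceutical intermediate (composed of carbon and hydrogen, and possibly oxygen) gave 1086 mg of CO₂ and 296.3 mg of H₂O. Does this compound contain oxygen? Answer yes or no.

mol C = 1.086 g CO₂ ÷ 44.009 g/mol = 0.024677 mol
mol H = 2 × 0.2963 g H₂O ÷ 18.015 g/mol = 0.032895 mol
C and H together account for 0.32955 g — essentially the entire 0.3295 g sample — so the compound contains no oxygen.

no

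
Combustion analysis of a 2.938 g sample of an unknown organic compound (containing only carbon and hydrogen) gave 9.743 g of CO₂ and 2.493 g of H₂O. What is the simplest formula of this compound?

mol C = 9.743 g CO₂ ÷ 44.009 g/mol = 0.22139 mol
mol H = 2 × 2.493 g H₂O ÷ 18.015 g/mol = 0.27677 mol
Divide by the smallest (0.22139 mol): C 1.000, H 1.250
Multiplying each by 4 gives whole numbers: C 4.00, H 5.00

C4H5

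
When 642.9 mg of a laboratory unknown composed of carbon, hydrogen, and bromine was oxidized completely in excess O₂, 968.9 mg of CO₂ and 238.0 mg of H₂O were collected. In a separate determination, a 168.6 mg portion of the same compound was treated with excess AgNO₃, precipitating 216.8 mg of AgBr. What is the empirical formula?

mol C = 0.9689 g CO₂ ÷ 44.009 g/mol = 0.022016 mol
mol H = 2 × 0.2380 g H₂O ÷ 18.015 g/mol = 0.026422 mol
From the AgBr data: mol Br per gram of compound = (0.2168 ÷ 187.772) ÷ 0.1686 = 0.0068481 mol/g, so in the 0.6429 g combustion sample mol Br = 0.0044027 mol
Divide by the smallest (0.0044027 mol): C 5.001, H 6.001, Br 1.000

C5H6Br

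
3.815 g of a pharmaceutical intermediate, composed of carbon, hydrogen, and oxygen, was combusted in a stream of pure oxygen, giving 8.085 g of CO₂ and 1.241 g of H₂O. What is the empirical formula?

C4H3O2

mol C = 8.085 g CO₂ ÷ 44.009 g/mol = 0.18371 mol
mol H = 2 × 1.241 g H₂O ÷ 18.015 g/mol = 0.13777 mol
mass O = 3.815 − (2.2066 + 0.13888) = 1.4696 g → mol O = 1.4696 ÷ 15.999 = 0.091853 mol
Divide by the smallest (0.091853 mol): C 2.000, H 1.500, O 1.000
Multiplying each by 2 gives whole numbers: C 4.00, H 3.00, O 2.00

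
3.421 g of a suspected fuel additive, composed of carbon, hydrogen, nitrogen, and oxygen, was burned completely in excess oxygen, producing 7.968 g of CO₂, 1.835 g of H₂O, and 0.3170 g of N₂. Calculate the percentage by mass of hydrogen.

mol C = 7.968 g CO₂ ÷ 44.009 g/mol = 0.18105 mol
mol H = 2 × 1.835 g H₂O ÷ 18.015 g/mol = 0.20372 mol
mol N = 2 × 0.3170 g N₂ ÷ 28.014 g/mol = 0.022632 mol
mass O = 3.421 − (2.1746 + 0.20535 + 0.31700) = 0.72401 g → mol O = 0.72401 ÷ 15.999 = 0.045254 mol
mass % H = 0.20535 g ÷ 3.421 g × 100%

6.00%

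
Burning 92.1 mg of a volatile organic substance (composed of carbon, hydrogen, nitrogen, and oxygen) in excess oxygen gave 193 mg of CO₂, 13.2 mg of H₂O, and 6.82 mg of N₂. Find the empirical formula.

C9H3NO4

mol C = 0.193 g CO₂ ÷ 44.009 g/mol = 0.004385 mol
mol H = 2 × 0.0132 g H₂O ÷ 18.015 g/mol = 0.001465 mol
mol N = 2 × 0.00682 g N₂ ÷ 28.014 g/mol = 0.0004869 mol
mass O = 0.0921 − (0.05267 + 0.001477 + 0.006820) = 0.03113 g → mol O = 0.03113 ÷ 15.999 = 0.001946 mol
Divide by the smallest (0.0004869 mol): C 9.007, H 3.010, N 1.000, O 3.996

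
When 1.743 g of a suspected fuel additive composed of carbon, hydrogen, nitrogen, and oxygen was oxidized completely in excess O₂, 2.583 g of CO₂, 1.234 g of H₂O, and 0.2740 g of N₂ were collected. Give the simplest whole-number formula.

C3H7NO2

mol C = 2.583 g CO₂ ÷ 44.009 g/mol = 0.058693 mol
mol H = 2 × 1.234 g H₂O ÷ 18.015 g/mol = 0.13700 mol
mol N = 2 × 0.2740 g N₂ ÷ 28.014 g/mol = 0.019562 mol
mass O = 1.743 − (0.70496 + 0.13809 + 0.27400) = 0.62595 g → mol O = 0.62595 ÷ 15.999 = 0.039124 mol
Divide by the smallest (0.019562 mol): C 3.000, H 7.003, N 1.000, O 2.000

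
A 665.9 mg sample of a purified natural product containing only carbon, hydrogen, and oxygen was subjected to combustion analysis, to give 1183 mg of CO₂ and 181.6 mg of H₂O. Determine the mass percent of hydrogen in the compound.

3.05%

mol C = 1.183 g CO₂ ÷ 44.009 g/mol = 0.026881 mol
mol H = 2 × 0.1816 g H₂O ÷ 18.015 g/mol = 0.020161 mol
mass O = 0.6659 − (0.32287 + 0.020322) = 0.32271 g → mol O = 0.32271 ÷ 15.999 = 0.020171 mol
mass % H = 0.020322 g ÷ 0.6659 g × 100%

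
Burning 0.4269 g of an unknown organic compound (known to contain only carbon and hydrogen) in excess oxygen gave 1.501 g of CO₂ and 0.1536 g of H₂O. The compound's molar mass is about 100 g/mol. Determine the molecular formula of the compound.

mol C = 1.501 g CO₂ ÷ 44.009 g/mol = 0.034107 mol
mol H = 2 × 0.1536 g H₂O ÷ 18.015 g/mol = 0.017052 mol
Divide by the smallest (0.017052 mol): C 2.000, H 1.000
Empirical formula: C2H
Empirical-formula mass = 25.03 g/mol; 100 ÷ 25.03 ≈ 4, so the molecular formula is C8H4.

C8H4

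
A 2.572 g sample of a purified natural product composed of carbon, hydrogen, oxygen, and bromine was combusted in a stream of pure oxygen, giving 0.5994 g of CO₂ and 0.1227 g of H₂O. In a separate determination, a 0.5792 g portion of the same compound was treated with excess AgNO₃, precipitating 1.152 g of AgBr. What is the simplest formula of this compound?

mol C = 0.5994 g CO₂ ÷ 44.009 g/mol = 0.013620 mol
mol H = 2 × 0.1227 g H₂O ÷ 18.015 g/mol = 0.013622 mol
From the AgBr data: mol Br per gram of compound = (1.152 ÷ 187.772) ÷ 0.5792 = 0.010592 mol/g, so in the 2.572 g combustion sample mol Br = 0.027244 mol
mass O = 2.572 − (0.16359 + 0.013731 + 2.1769) = 0.21781 g → mol O = 0.21781 ÷ 15.999 = 0.013614 mol
Divide by the smallest (0.013614 mol): C 1.000, H 1.001, Br 2.001, O 1.000

CHBr2O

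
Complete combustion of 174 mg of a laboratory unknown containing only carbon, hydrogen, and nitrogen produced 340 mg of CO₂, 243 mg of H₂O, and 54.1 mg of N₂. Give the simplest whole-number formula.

mol C = 0.340 g CO₂ ÷ 44.009 g/mol = 0.007726 mol
mol H = 2 × 0.243 g H₂O ÷ 18.015 g/mol = 0.02698 mol
mol N = 2 × 0.0541 g N₂ ÷ 28.014 g/mol = 0.003862 mol
Divide by the smallest (0.003862 mol): C 2.000, H 6.985, N 1.000

C2H7N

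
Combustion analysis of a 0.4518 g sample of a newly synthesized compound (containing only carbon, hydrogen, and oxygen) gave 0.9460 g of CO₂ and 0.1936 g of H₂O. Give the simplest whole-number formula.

C2H2O

mol C = 0.9460 g CO₂ ÷ 44.009 g/mol = 0.021496 mol
mol H = 2 × 0.1936 g H₂O ÷ 18.015 g/mol = 0.021493 mol
mass O = 0.4518 − (0.25818 + 0.021665) = 0.17195 g → mol O = 0.17195 ÷ 15.999 = 0.010748 mol
Divide by the smallest (0.010748 mol): C 2.000, H 2.000, O 1.000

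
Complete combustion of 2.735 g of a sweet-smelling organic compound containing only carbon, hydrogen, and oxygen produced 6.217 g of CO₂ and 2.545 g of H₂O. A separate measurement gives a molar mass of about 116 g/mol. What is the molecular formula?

C6H12O2

mol C = 6.217 g CO₂ ÷ 44.009 g/mol = 0.14127 mol
mol H = 2 × 2.545 g H₂O ÷ 18.015 g/mol = 0.28254 mol
mass O = 2.735 − (1.6968 + 0.28480) = 0.75344 g → mol O = 0.75344 ÷ 15.999 = 0.047093 mol
Divide by the smallest (0.047093 mol): C 3.000, H 6.000, O 1.000
Empirical formula: C3H6O
Empirical-formula mass = 58.08 g/mol; 116 ÷ 58.08 ≈ 2, so the molecular formula is C6H12O2.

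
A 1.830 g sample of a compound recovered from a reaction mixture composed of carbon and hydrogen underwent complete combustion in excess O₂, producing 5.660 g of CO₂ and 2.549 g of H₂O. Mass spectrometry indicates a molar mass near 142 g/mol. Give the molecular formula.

mol C = 5.660 g CO₂ ÷ 44.009 g/mol = 0.12861 mol
mol H = 2 × 2.549 g H₂O ÷ 18.015 g/mol = 0.28299 mol
Divide by the smallest (0.12861 mol): C 1.000, H 2.200
Multiplying each by 5 gives whole numbers: C 5.00, H 11.00
Empirical formula: C5H11
Empirical-formula mass = 71.14 g/mol; 142 ÷ 71.14 ≈ 2, so the molecular formula is C10H22.

C10H22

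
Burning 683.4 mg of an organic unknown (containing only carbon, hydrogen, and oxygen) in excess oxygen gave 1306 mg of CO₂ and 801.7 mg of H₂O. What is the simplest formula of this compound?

C2H6O

mol C = 1.306 g CO₂ ÷ 44.009 g/mol = 0.029676 mol
mol H = 2 × 0.8017 g H₂O ÷ 18.015 g/mol = 0.089004 mol
mass O = 0.6834 − (0.35644 + 0.089716) = 0.23725 g → mol O = 0.23725 ÷ 15.999 = 0.014829 mol
Divide by the smallest (0.014829 mol): C 2.001, H 6.002, O 1.000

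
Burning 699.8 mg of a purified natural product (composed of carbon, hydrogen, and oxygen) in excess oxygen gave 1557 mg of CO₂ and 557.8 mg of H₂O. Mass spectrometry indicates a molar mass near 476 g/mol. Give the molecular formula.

mol C = 1.557 g CO₂ ÷ 44.009 g/mol = 0.035379 mol
mol H = 2 × 0.5578 g H₂O ÷ 18.015 g/mol = 0.061926 mol
mass O = 0.6998 − (0.42494 + 0.062422) = 0.21244 g → mol O = 0.21244 ÷ 15.999 = 0.013278 mol
Divide by the smallest (0.013278 mol): C 2.664, H 4.664, O 1.000
Multiplying each by 3 gives whole numbers: C 7.99, H 13.99, O 3.00
Empirical formula: C8H14O3
Empirical-formula mass = 158.20 g/mol; 476 ÷ 158.20 ≈ 3, so the molecular formula is C24H42O9.

C24H42O9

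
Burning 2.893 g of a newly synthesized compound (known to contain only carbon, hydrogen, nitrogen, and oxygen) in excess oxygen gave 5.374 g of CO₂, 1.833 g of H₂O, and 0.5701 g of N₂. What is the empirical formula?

mol C = 5.374 g CO₂ ÷ 44.009 g/mol = 0.12211 mol
mol H = 2 × 1.833 g H₂O ÷ 18.015 g/mol = 0.20350 mol
mol N = 2 × 0.5701 g N₂ ÷ 28.014 g/mol = 0.040701 mol
mass O = 2.893 − (1.4667 + 0.20513 + 0.57010) = 0.65110 g → mol O = 0.65110 ÷ 15.999 = 0.040696 mol
Divide by the smallest (0.040696 mol): C 3.001, H 5.000, N 1.000, O 1.000

C3H5NO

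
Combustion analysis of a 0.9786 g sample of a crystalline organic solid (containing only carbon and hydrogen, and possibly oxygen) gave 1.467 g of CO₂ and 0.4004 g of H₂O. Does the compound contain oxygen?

yes

mol C = 1.467 g CO₂ ÷ 44.009 g/mol = 0.033334 mol
mol H = 2 × 0.4004 g H₂O ÷ 18.015 g/mol = 0.044452 mol
C and H account for only 0.44518 g of the 0.9786 g sample; the remaining 0.53342 g must be oxygen.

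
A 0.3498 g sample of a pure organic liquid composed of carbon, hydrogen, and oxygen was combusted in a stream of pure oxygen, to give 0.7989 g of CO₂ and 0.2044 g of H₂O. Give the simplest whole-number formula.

C8H10O3

mol C = 0.7989 g CO₂ ÷ 44.009 g/mol = 0.018153 mol
mol H = 2 × 0.2044 g H₂O ÷ 18.015 g/mol = 0.022692 mol
mass O = 0.3498 − (0.21804 + 0.022874) = 0.10889 g → mol O = 0.10889 ÷ 15.999 = 0.0068060 mol
Divide by the smallest (0.0068060 mol): C 2.667, H 3.334, O 1.000
Multiplying each by 3 gives whole numbers: C 8.00, H 10.00, O 3.00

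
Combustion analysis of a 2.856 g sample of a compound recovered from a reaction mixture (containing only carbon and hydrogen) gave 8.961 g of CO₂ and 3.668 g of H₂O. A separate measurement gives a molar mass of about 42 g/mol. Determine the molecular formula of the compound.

mol C = 8.961 g CO₂ ÷ 44.009 g/mol = 0.20362 mol
mol H = 2 × 3.668 g H₂O ÷ 18.015 g/mol = 0.40722 mol
Divide by the smallest (0.20362 mol): C 1.000, H 2.000
Empirical formula: CH2
Empirical-formula mass = 14.03 g/mol; 42 ÷ 14.03 ≈ 3, so the molecular formula is C3H6.

C3H6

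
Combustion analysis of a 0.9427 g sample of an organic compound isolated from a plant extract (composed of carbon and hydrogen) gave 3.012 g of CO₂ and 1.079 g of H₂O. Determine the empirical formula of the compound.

C4H7

mol C = 3.012 g CO₂ ÷ 44.009 g/mol = 0.068441 mol
mol H = 2 × 1.079 g H₂O ÷ 18.015 g/mol = 0.11979 mol
Divide by the smallest (0.068441 mol): C 1.000, H 1.750
Multiplying each by 4 gives whole numbers: C 4.00, H 7.00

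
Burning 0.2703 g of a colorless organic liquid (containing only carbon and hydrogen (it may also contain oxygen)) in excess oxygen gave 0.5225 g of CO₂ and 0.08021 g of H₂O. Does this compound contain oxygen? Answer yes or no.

mol C = 0.5225 g CO₂ ÷ 44.009 g/mol = 0.011873 mol
mol H = 2 × 0.08021 g H₂O ÷ 18.015 g/mol = 0.0089048 mol
C and H account for only 0.15158 g of the 0.2703 g sample; the remaining 0.11872 g must be oxygen.

yes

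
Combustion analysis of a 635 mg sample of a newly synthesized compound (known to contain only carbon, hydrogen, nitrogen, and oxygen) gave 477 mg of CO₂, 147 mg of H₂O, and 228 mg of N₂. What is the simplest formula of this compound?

mol C = 0.477 g CO₂ ÷ 44.009 g/mol = 0.01084 mol
mol H = 2 × 0.147 g H₂O ÷ 18.015 g/mol = 0.01632 mol
mol N = 2 × 0.228 g N₂ ÷ 28.014 g/mol = 0.01628 mol
mass O = 0.635 − (0.1302 + 0.01645 + 0.2280) = 0.2604 g → mol O = 0.2604 ÷ 15.999 = 0.01627 mol
Divide by the smallest (0.01084 mol): C 1.000, H 1.506, N 1.502, O 1.501
Multiplying each by 2 gives whole numbers: C 2.00, H 3.01, N 3.00, O 3.00

C2H3N3O3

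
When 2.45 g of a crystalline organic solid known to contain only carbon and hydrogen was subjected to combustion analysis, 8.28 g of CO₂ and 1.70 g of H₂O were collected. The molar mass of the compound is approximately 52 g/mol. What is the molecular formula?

C4H4

mol C = 8.28 g CO₂ ÷ 44.009 g/mol = 0.1881 mol
mol H = 2 × 1.70 g H₂O ÷ 18.015 g/mol = 0.1887 mol
Divide by the smallest (0.1881 mol): C 1.000, H 1.003
Empirical formula: CH
Empirical-formula mass = 13.02 g/mol; 52 ÷ 13.02 ≈ 4, so the molecular formula is C4H4.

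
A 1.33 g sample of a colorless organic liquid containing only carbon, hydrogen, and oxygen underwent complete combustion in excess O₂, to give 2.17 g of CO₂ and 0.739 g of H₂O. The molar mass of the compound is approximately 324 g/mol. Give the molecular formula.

mol C = 2.17 g CO₂ ÷ 44.009 g/mol = 0.04931 mol
mol H = 2 × 0.739 g H₂O ÷ 18.015 g/mol = 0.08204 mol
mass O = 1.33 − (0.5922 + 0.08270) = 0.6551 g → mol O = 0.6551 ÷ 15.999 = 0.04094 mol
Divide by the smallest (0.04094 mol): C 1.204, H 2.004, O 1.000
Multiplying each by 5 gives whole numbers: C 6.02, H 10.02, O 5.00
Empirical formula: C6H10O5
Empirical-formula mass = 162.14 g/mol; 324 ÷ 162.14 ≈ 2, so the molecular formula is C12H20O10.

C12H20O10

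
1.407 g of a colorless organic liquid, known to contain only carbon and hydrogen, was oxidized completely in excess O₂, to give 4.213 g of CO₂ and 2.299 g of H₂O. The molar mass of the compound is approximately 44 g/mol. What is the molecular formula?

C3H8

mol C = 4.213 g CO₂ ÷ 44.009 g/mol = 0.095730 mol
mol H = 2 × 2.299 g H₂O ÷ 18.015 g/mol = 0.25523 mol
Divide by the smallest (0.095730 mol): C 1.000, H 2.666
Multiplying each by 3 gives whole numbers: C 3.00, H 8.00
Empirical formula: C3H8
Empirical-formula mass = 44.10 g/mol; 44 ÷ 44.10 ≈ 1, so the molecular formula is C3H8.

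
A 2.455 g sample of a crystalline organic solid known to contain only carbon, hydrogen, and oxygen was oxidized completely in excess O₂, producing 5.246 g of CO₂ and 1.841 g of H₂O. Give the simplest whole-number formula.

mol C = 5.246 g CO₂ ÷ 44.009 g/mol = 0.11920 mol
mol H = 2 × 1.841 g H₂O ÷ 18.015 g/mol = 0.20439 mol
mass O = 2.455 − (1.4317 + 0.20602) = 0.81723 g → mol O = 0.81723 ÷ 15.999 = 0.051080 mol
Divide by the smallest (0.051080 mol): C 2.334, H 4.001, O 1.000
Multiplying each by 3 gives whole numbers: C 7.00, H 12.00, O 3.00

C7H12O3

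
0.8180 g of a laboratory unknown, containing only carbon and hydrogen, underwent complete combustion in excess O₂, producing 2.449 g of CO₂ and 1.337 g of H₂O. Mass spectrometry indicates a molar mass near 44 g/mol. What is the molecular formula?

mol C = 2.449 g CO₂ ÷ 44.009 g/mol = 0.055648 mol
mol H = 2 × 1.337 g H₂O ÷ 18.015 g/mol = 0.14843 mol
Divide by the smallest (0.055648 mol): C 1.000, H 2.667
Multiplying each by 3 gives whole numbers: C 3.00, H 8.00
Empirical formula: C3H8
Empirical-formula mass = 44.10 g/mol; 44 ÷ 44.10 ≈ 1, so the molecular formula is C3H8.

C3H8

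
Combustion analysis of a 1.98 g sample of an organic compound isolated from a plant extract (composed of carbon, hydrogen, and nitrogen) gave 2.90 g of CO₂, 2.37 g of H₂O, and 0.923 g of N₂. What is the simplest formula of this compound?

mol C = 2.90 g CO₂ ÷ 44.009 g/mol = 0.06590 mol
mol H = 2 × 2.37 g H₂O ÷ 18.015 g/mol = 0.2631 mol
mol N = 2 × 0.923 g N₂ ÷ 28.014 g/mol = 0.06590 mol
Divide by the smallest (0.06590 mol): C 1.000, H 3.993, N 1.000

CH4N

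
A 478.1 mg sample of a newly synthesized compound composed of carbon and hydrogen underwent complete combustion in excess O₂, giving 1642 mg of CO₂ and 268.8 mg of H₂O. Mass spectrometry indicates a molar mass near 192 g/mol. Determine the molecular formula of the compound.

mol C = 1.642 g CO₂ ÷ 44.009 g/mol = 0.037311 mol
mol H = 2 × 0.2688 g H₂O ÷ 18.015 g/mol = 0.029842 mol
Divide by the smallest (0.029842 mol): C 1.250, H 1.000
Multiplying each by 4 gives whole numbers: C 5.00, H 4.00
Empirical formula: C5H4
Empirical-formula mass = 64.09 g/mol; 192 ÷ 64.09 ≈ 3, so the molecular formula is C15H12.

C15H12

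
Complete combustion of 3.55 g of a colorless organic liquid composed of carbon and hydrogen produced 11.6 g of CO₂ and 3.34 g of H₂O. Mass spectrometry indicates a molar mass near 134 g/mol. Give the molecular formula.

C10H14

mol C = 11.6 g CO₂ ÷ 44.009 g/mol = 0.2636 mol
mol H = 2 × 3.34 g H₂O ÷ 18.015 g/mol = 0.3708 mol
Divide by the smallest (0.2636 mol): C 1.000, H 1.407
Multiplying each by 5 gives whole numbers: C 5.00, H 7.03
Empirical formula: C5H7
Empirical-formula mass = 67.11 g/mol; 134 ÷ 67.11 ≈ 2, so the molecular formula is C10H14.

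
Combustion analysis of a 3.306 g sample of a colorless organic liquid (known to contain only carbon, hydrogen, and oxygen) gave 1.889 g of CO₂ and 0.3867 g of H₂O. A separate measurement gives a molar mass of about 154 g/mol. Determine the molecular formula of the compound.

C2H2O8

mol C = 1.889 g CO₂ ÷ 44.009 g/mol = 0.042923 mol
mol H = 2 × 0.3867 g H₂O ÷ 18.015 g/mol = 0.042931 mol
mass O = 3.306 − (0.51555 + 0.043274) = 2.7472 g → mol O = 2.7472 ÷ 15.999 = 0.17171 mol
Divide by the smallest (0.042923 mol): C 1.000, H 1.000, O 4.000
Empirical formula: CHO4
Empirical-formula mass = 77.02 g/mol; 154 ÷ 77.02 ≈ 2, so the molecular formula is C2H2O8.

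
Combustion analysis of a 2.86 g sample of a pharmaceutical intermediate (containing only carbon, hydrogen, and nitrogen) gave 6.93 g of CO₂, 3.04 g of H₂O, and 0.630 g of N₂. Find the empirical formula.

mol C = 6.93 g CO₂ ÷ 44.009 g/mol = 0.1575 mol
mol H = 2 × 3.04 g H₂O ÷ 18.015 g/mol = 0.3375 mol
mol N = 2 × 0.630 g N₂ ÷ 28.014 g/mol = 0.04498 mol
Divide by the smallest (0.04498 mol): C 3.501, H 7.504, N 1.000
Multiplying each by 2 gives whole numbers: C 7.00, H 15.01, N 2.00

C7H15N2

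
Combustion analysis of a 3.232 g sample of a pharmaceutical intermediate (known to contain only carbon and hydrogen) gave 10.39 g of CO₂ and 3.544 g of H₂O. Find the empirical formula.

mol C = 10.39 g CO₂ ÷ 44.009 g/mol = 0.23609 mol
mol H = 2 × 3.544 g H₂O ÷ 18.015 g/mol = 0.39345 mol
Divide by the smallest (0.23609 mol): C 1.000, H 1.667
Multiplying each by 3 gives whole numbers: C 3.00, H 5.00

C3H5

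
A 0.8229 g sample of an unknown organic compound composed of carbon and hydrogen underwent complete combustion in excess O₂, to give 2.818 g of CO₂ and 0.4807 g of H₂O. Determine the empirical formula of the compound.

mol C = 2.818 g CO₂ ÷ 44.009 g/mol = 0.064032 mol
mol H = 2 × 0.4807 g H₂O ÷ 18.015 g/mol = 0.053367 mol
Divide by the smallest (0.053367 mol): C 1.200, H 1.000
Multiplying each by 5 gives whole numbers: C 6.00, H 5.00

C6H5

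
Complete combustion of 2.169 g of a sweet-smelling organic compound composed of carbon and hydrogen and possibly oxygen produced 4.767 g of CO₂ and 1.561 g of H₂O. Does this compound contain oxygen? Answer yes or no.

mol C = 4.767 g CO₂ ÷ 44.009 g/mol = 0.10832 mol
mol H = 2 × 1.561 g H₂O ÷ 18.015 g/mol = 0.17330 mol
C and H account for only 1.4757 g of the 2.169 g sample; the remaining 0.69330 g must be oxygen.

yes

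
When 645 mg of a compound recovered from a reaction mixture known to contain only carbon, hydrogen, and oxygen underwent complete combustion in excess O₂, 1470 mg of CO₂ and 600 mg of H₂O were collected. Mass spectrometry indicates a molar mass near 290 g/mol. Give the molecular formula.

mol C = 1.47 g CO₂ ÷ 44.009 g/mol = 0.03340 mol
mol H = 2 × 0.600 g H₂O ÷ 18.015 g/mol = 0.06661 mol
mass O = 0.645 − (0.4012 + 0.06714) = 0.1767 g → mol O = 0.1767 ÷ 15.999 = 0.01104 mol
Divide by the smallest (0.01104 mol): C 3.025, H 6.033, O 1.000
Empirical formula: C3H6O
Empirical-formula mass = 58.08 g/mol; 290 ÷ 58.08 ≈ 5, so the molecular formula is C15H30O5.

C15H30O5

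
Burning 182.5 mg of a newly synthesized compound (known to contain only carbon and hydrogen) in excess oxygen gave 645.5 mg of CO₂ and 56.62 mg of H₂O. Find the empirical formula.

C7H3

mol C = 0.6455 g CO₂ ÷ 44.009 g/mol = 0.014667 mol
mol H = 2 × 0.05662 g H₂O ÷ 18.015 g/mol = 0.0062859 mol
Divide by the smallest (0.0062859 mol): C 2.333, H 1.000
Multiplying each by 3 gives whole numbers: C 7.00, H 3.00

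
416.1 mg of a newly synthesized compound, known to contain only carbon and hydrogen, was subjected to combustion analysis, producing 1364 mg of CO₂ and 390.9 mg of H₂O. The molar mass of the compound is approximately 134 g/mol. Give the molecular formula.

C10H14

mol C = 1.364 g CO₂ ÷ 44.009 g/mol = 0.030994 mol
mol H = 2 × 0.3909 g H₂O ÷ 18.015 g/mol = 0.043397 mol
Divide by the smallest (0.030994 mol): C 1.000, H 1.400
Multiplying each by 5 gives whole numbers: C 5.00, H 7.00
Empirical formula: C5H7
Empirical-formula mass = 67.11 g/mol; 134 ÷ 67.11 ≈ 2, so the molecular formula is C10H14.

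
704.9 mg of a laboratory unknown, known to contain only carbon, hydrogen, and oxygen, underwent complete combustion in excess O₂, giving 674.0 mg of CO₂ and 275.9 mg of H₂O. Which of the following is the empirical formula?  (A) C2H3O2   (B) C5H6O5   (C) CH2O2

(C) CH2O2

mol C = 0.6740 g CO₂ ÷ 44.009 g/mol = 0.015315 mol
mol H = 2 × 0.2759 g H₂O ÷ 18.015 g/mol = 0.030630 mol
mass O = 0.7049 − (0.18395 + 0.030875) = 0.49008 g → mol O = 0.49008 ÷ 15.999 = 0.030632 mol
Divide by the smallest (0.015315 mol): C 1.000, H 2.000, O 2.000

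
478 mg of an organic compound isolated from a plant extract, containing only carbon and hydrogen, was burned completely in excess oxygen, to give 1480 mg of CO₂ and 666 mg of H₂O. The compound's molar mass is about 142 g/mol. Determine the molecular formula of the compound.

mol C = 1.48 g CO₂ ÷ 44.009 g/mol = 0.03363 mol
mol H = 2 × 0.666 g H₂O ÷ 18.015 g/mol = 0.07394 mol
Divide by the smallest (0.03363 mol): C 1.000, H 2.199
Multiplying each by 5 gives whole numbers: C 5.00, H 10.99
Empirical formula: C5H11
Empirical-formula mass = 71.14 g/mol; 142 ÷ 71.14 ≈ 2, so the molecular formula is C10H22.

C10H22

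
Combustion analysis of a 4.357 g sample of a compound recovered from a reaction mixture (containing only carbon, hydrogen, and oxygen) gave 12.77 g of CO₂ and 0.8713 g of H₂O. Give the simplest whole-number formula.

mol C = 12.77 g CO₂ ÷ 44.009 g/mol = 0.29017 mol
mol H = 2 × 0.8713 g H₂O ÷ 18.015 g/mol = 0.096731 mol
mass O = 4.357 − (3.4852 + 0.097504) = 0.77429 g → mol O = 0.77429 ÷ 15.999 = 0.048396 mol
Divide by the smallest (0.048396 mol): C 5.996, H 1.999, O 1.000

C6H2O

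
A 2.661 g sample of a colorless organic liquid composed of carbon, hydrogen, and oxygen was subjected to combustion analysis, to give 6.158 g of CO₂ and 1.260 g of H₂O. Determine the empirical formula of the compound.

mol C = 6.158 g CO₂ ÷ 44.009 g/mol = 0.13993 mol
mol H = 2 × 1.260 g H₂O ÷ 18.015 g/mol = 0.13988 mol
mass O = 2.661 − (1.6807 + 0.14100) = 0.83935 g → mol O = 0.83935 ÷ 15.999 = 0.052462 mol
Divide by the smallest (0.052462 mol): C 2.667, H 2.666, O 1.000
Multiplying each by 3 gives whole numbers: C 8.00, H 8.00, O 3.00

C8H8O3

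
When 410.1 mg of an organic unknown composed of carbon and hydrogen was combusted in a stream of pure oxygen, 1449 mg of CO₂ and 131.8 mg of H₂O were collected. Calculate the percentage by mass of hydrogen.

mol C = 1.449 g CO₂ ÷ 44.009 g/mol = 0.032925 mol
mol H = 2 × 0.1318 g H₂O ÷ 18.015 g/mol = 0.014632 mol
mass % H = 0.014749 g ÷ 0.4101 g × 100%

3.60%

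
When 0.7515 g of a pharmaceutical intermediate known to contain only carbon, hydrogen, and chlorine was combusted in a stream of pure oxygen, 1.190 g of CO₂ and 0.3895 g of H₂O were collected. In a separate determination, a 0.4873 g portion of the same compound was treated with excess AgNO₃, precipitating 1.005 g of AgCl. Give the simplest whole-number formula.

C5H8Cl2

mol C = 1.190 g CO₂ ÷ 44.009 g/mol = 0.027040 mol
mol H = 2 × 0.3895 g H₂O ÷ 18.015 g/mol = 0.043242 mol
From the AgCl data: mol Cl per gram of compound = (1.005 ÷ 143.318) ÷ 0.4873 = 0.014390 mol/g, so in the 0.7515 g combustion sample mol Cl = 0.010814 mol
Divide by the smallest (0.010814 mol): C 2.500, H 3.999, Cl 1.000
Multiplying each by 2 gives whole numbers: C 5.00, H 8.00, Cl 2.00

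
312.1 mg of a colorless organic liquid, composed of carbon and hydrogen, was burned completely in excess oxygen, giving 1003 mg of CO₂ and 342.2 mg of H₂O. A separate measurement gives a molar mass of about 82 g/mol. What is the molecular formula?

mol C = 1.003 g CO₂ ÷ 44.009 g/mol = 0.022791 mol
mol H = 2 × 0.3422 g H₂O ÷ 18.015 g/mol = 0.037991 mol
Divide by the smallest (0.022791 mol): C 1.000, H 1.667
Multiplying each by 3 gives whole numbers: C 3.00, H 5.00
Empirical formula: C3H5
Empirical-formula mass = 41.07 g/mol; 82 ÷ 41.07 ≈ 2, so the molecular formula is C6H10.

C6H10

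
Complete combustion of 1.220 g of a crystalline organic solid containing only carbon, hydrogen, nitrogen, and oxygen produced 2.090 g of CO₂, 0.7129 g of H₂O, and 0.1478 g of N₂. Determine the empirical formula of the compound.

C9H15N2O5

mol C = 2.090 g CO₂ ÷ 44.009 g/mol = 0.047490 mol
mol H = 2 × 0.7129 g H₂O ÷ 18.015 g/mol = 0.079145 mol
mol N = 2 × 0.1478 g N₂ ÷ 28.014 g/mol = 0.010552 mol
mass O = 1.220 − (0.57041 + 0.079778 + 0.14780) = 0.42202 g → mol O = 0.42202 ÷ 15.999 = 0.026378 mol
Divide by the smallest (0.010552 mol): C 4.501, H 7.501, N 1.000, O 2.500
Multiplying each by 2 gives whole numbers: C 9.00, H 15.00, N 2.00, O 5.00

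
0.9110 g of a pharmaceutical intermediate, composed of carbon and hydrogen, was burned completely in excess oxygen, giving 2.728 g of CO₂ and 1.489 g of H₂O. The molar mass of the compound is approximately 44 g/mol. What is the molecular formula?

C3H8

mol C = 2.728 g CO₂ ÷ 44.009 g/mol = 0.061987 mol
mol H = 2 × 1.489 g H₂O ÷ 18.015 g/mol = 0.16531 mol
Divide by the smallest (0.061987 mol): C 1.000, H 2.667
Multiplying each by 3 gives whole numbers: C 3.00, H 8.00
Empirical formula: C3H8
Empirical-formula mass = 44.10 g/mol; 44 ÷ 44.10 ≈ 1, so the molecular formula is C3H8.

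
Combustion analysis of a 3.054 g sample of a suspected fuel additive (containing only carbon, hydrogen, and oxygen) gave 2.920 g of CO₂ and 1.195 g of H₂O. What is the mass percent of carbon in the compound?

mol C = 2.920 g CO₂ ÷ 44.009 g/mol = 0.066350 mol
mol H = 2 × 1.195 g H₂O ÷ 18.015 g/mol = 0.13267 mol
mass O = 3.054 − (0.79693 + 0.13373) = 2.1233 g → mol O = 2.1233 ÷ 15.999 = 0.13272 mol
mass % C = 0.79693 g ÷ 3.054 g × 100%

26.09%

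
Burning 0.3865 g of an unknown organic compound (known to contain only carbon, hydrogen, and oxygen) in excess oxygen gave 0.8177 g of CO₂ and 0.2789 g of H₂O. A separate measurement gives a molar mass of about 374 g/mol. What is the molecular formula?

C18H30O8

mol C = 0.8177 g CO₂ ÷ 44.009 g/mol = 0.018580 mol
mol H = 2 × 0.2789 g H₂O ÷ 18.015 g/mol = 0.030963 mol
mass O = 0.3865 − (0.22317 + 0.031211) = 0.13212 g → mol O = 0.13212 ÷ 15.999 = 0.0082581 mol
Divide by the smallest (0.0082581 mol): C 2.250, H 3.749, O 1.000
Multiplying each by 4 gives whole numbers: C 9.00, H 15.00, O 4.00
Empirical formula: C9H15O4
Empirical-formula mass = 187.22 g/mol; 374 ÷ 187.22 ≈ 2, so the molecular formula is C18H30O8.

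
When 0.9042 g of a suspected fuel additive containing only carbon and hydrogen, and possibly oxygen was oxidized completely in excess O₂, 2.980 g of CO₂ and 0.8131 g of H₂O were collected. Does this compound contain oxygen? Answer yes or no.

no

mol C = 2.980 g CO₂ ÷ 44.009 g/mol = 0.067713 mol
mol H = 2 × 0.8131 g H₂O ÷ 18.015 g/mol = 0.090269 mol
C and H together account for 0.90430 g — essentially the entire 0.9042 g sample — so the compound contains no oxygen.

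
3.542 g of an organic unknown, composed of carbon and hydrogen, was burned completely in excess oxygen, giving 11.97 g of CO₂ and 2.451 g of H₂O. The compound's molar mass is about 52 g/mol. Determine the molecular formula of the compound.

C4H4

mol C = 11.97 g CO₂ ÷ 44.009 g/mol = 0.27199 mol
mol H = 2 × 2.451 g H₂O ÷ 18.015 g/mol = 0.27211 mol
Divide by the smallest (0.27199 mol): C 1.000, H 1.000
Empirical formula: CH
Empirical-formula mass = 13.02 g/mol; 52 ÷ 13.02 ≈ 4, so the molecular formula is C4H4.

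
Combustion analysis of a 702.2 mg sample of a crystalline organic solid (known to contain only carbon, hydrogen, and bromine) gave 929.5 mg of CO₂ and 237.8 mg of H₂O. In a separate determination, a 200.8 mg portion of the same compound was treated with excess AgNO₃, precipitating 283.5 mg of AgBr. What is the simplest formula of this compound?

C4H5Br

mol C = 0.9295 g CO₂ ÷ 44.009 g/mol = 0.021121 mol
mol H = 2 × 0.2378 g H₂O ÷ 18.015 g/mol = 0.026400 mol
From the AgBr data: mol Br per gram of compound = (0.2835 ÷ 187.772) ÷ 0.2008 = 0.0075190 mol/g, so in the 0.7022 g combustion sample mol Br = 0.0052798 mol
Divide by the smallest (0.0052798 mol): C 4.000, H 5.000, Br 1.000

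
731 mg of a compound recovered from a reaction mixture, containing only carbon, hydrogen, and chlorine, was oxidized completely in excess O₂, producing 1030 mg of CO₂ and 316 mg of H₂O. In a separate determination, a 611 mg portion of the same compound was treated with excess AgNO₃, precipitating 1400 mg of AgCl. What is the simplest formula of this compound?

mol C = 1.03 g CO₂ ÷ 44.009 g/mol = 0.02340 mol
mol H = 2 × 0.316 g H₂O ÷ 18.015 g/mol = 0.03508 mol
From the AgCl data: mol Cl per gram of compound = (1.40 ÷ 143.318) ÷ 0.611 = 0.01599 mol/g, so in the 0.731 g combustion sample mol Cl = 0.01169 mol
Divide by the smallest (0.01169 mol): C 2.003, H 3.002, Cl 1.000

C2H3Cl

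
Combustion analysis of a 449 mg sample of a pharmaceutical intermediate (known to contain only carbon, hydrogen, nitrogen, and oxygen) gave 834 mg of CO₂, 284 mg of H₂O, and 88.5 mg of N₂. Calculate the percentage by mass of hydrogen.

mol C = 0.834 g CO₂ ÷ 44.009 g/mol = 0.01895 mol
mol H = 2 × 0.284 g H₂O ÷ 18.015 g/mol = 0.03153 mol
mol N = 2 × 0.0885 g N₂ ÷ 28.014 g/mol = 0.006318 mol
mass O = 0.449 − (0.2276 + 0.03178 + 0.08850) = 0.1011 g → mol O = 0.1011 ÷ 15.999 = 0.006319 mol
mass % H = 0.03178 g ÷ 0.449 g × 100%

7.1%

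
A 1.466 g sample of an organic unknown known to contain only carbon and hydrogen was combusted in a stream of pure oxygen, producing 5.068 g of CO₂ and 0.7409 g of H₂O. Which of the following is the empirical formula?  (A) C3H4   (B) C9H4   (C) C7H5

mol C = 5.068 g CO₂ ÷ 44.009 g/mol = 0.11516 mol
mol H = 2 × 0.7409 g H₂O ÷ 18.015 g/mol = 0.082254 mol
Divide by the smallest (0.082254 mol): C 1.400, H 1.000
Multiplying each by 5 gives whole numbers: C 7.00, H 5.00

(C) C7H5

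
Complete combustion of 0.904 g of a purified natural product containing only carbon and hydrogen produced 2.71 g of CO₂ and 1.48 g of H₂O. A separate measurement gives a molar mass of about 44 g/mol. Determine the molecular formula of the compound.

mol C = 2.71 g CO₂ ÷ 44.009 g/mol = 0.06158 mol
mol H = 2 × 1.48 g H₂O ÷ 18.015 g/mol = 0.1643 mol
Divide by the smallest (0.06158 mol): C 1.000, H 2.668
Multiplying each by 3 gives whole numbers: C 3.00, H 8.00
Empirical formula: C3H8
Empirical-formula mass = 44.10 g/mol; 44 ÷ 44.10 ≈ 1, so the molecular formula is C3H8.

C3H8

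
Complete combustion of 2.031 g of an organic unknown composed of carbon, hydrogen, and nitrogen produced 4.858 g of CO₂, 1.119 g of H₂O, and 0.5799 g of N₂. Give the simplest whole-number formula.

C8H9N3

mol C = 4.858 g CO₂ ÷ 44.009 g/mol = 0.11039 mol
mol H = 2 × 1.119 g H₂O ÷ 18.015 g/mol = 0.12423 mol
mol N = 2 × 0.5799 g N₂ ÷ 28.014 g/mol = 0.041401 mol
Divide by the smallest (0.041401 mol): C 2.666, H 3.001, N 1.000
Multiplying each by 3 gives whole numbers: C 8.00, H 9.00, N 3.00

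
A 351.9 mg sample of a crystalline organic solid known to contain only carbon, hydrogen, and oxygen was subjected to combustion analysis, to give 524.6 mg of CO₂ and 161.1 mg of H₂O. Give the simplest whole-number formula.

mol C = 0.5246 g CO₂ ÷ 44.009 g/mol = 0.011920 mol
mol H = 2 × 0.1611 g H₂O ÷ 18.015 g/mol = 0.017885 mol
mass O = 0.3519 − (0.14317 + 0.018028) = 0.19070 g → mol O = 0.19070 ÷ 15.999 = 0.011919 mol
Divide by the smallest (0.011919 mol): C 1.000, H 1.501, O 1.000
Multiplying each by 2 gives whole numbers: C 2.00, H 3.00, O 2.00

C2H3O2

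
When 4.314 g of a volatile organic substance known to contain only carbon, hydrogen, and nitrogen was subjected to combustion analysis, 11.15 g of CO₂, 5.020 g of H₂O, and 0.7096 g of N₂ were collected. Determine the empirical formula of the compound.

C5H11N

mol C = 11.15 g CO₂ ÷ 44.009 g/mol = 0.25336 mol
mol H = 2 × 5.020 g H₂O ÷ 18.015 g/mol = 0.55731 mol
mol N = 2 × 0.7096 g N₂ ÷ 28.014 g/mol = 0.050660 mol
Divide by the smallest (0.050660 mol): C 5.001, H 11.001, N 1.000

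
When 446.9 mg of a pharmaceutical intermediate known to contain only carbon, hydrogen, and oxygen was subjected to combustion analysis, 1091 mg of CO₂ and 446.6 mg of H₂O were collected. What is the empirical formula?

C4H8O

mol C = 1.091 g CO₂ ÷ 44.009 g/mol = 0.024790 mol
mol H = 2 × 0.4466 g H₂O ÷ 18.015 g/mol = 0.049581 mol
mass O = 0.4469 − (0.29776 + 0.049978) = 0.099165 g → mol O = 0.099165 ÷ 15.999 = 0.0061982 mol
Divide by the smallest (0.0061982 mol): C 4.000, H 7.999, O 1.000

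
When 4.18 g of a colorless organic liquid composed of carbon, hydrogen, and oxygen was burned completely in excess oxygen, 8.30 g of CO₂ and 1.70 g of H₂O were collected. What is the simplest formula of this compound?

C7H7O4

mol C = 8.30 g CO₂ ÷ 44.009 g/mol = 0.1886 mol
mol H = 2 × 1.70 g H₂O ÷ 18.015 g/mol = 0.1887 mol
mass O = 4.18 − (2.265 + 0.1902) = 1.725 g → mol O = 1.725 ÷ 15.999 = 0.1078 mol
Divide by the smallest (0.1078 mol): C 1.750, H 1.751, O 1.000
Multiplying each by 4 gives whole numbers: C 7.00, H 7.00, O 4.00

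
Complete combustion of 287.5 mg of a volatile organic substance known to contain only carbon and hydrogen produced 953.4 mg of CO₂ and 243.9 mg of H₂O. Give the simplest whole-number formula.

C4H5

mol C = 0.9534 g CO₂ ÷ 44.009 g/mol = 0.021664 mol
mol H = 2 × 0.2439 g H₂O ÷ 18.015 g/mol = 0.027077 mol
Divide by the smallest (0.021664 mol): C 1.000, H 1.250
Multiplying each by 4 gives whole numbers: C 4.00, H 5.00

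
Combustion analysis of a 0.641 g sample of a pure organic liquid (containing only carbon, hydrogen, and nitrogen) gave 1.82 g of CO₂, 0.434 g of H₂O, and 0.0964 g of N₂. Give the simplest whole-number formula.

C6H7N

mol C = 1.82 g CO₂ ÷ 44.009 g/mol = 0.04136 mol
mol H = 2 × 0.434 g H₂O ÷ 18.015 g/mol = 0.04818 mol
mol N = 2 × 0.0964 g N₂ ÷ 28.014 g/mol = 0.006882 mol
Divide by the smallest (0.006882 mol): C 6.009, H 7.001, N 1.000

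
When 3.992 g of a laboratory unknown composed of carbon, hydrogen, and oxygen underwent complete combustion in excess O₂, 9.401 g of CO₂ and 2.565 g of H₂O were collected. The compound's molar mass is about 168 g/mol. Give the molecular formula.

mol C = 9.401 g CO₂ ÷ 44.009 g/mol = 0.21362 mol
mol H = 2 × 2.565 g H₂O ÷ 18.015 g/mol = 0.28476 mol
mass O = 3.992 − (2.5657 + 0.28704) = 1.1392 g → mol O = 1.1392 ÷ 15.999 = 0.071206 mol
Divide by the smallest (0.071206 mol): C 3.000, H 3.999, O 1.000
Empirical formula: C3H4O
Empirical-formula mass = 56.06 g/mol; 168 ÷ 56.06 ≈ 3, so the molecular formula is C9H12O3.

C9H12O3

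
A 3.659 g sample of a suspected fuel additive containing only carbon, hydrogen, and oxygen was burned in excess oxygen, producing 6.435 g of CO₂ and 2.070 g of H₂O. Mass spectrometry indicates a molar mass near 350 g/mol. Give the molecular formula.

mol C = 6.435 g CO₂ ÷ 44.009 g/mol = 0.14622 mol
mol H = 2 × 2.070 g H₂O ÷ 18.015 g/mol = 0.22981 mol
mass O = 3.659 − (1.7562 + 0.23165) = 1.6711 g → mol O = 1.6711 ÷ 15.999 = 0.10445 mol
Divide by the smallest (0.10445 mol): C 1.400, H 2.200, O 1.000
Multiplying each by 5 gives whole numbers: C 7.00, H 11.00, O 5.00
Empirical formula: C7H11O5
Empirical-formula mass = 175.16 g/mol; 350 ÷ 175.16 ≈ 2, so the molecular formula is C14H22O10.

C14H22O10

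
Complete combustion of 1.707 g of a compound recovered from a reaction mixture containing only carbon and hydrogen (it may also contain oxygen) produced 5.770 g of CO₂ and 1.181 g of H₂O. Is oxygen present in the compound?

mol C = 5.770 g CO₂ ÷ 44.009 g/mol = 0.13111 mol
mol H = 2 × 1.181 g H₂O ÷ 18.015 g/mol = 0.13111 mol
C and H together account for 1.7069 g — essentially the entire 1.707 g sample — so the compound contains no oxygen.

no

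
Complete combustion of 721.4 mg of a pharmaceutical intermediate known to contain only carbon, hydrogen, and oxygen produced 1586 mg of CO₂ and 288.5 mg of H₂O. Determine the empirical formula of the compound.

mol C = 1.586 g CO₂ ÷ 44.009 g/mol = 0.036038 mol
mol H = 2 × 0.2885 g H₂O ÷ 18.015 g/mol = 0.032029 mol
mass O = 0.7214 − (0.43285 + 0.032285) = 0.25626 g → mol O = 0.25626 ÷ 15.999 = 0.016017 mol
Divide by the smallest (0.016017 mol): C 2.250, H 2.000, O 1.000
Multiplying each by 4 gives whole numbers: C 9.00, H 8.00, O 4.00

C9H8O4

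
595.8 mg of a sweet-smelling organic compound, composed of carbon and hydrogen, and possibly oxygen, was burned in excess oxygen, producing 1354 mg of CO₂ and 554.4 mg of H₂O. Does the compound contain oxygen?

mol C = 1.354 g CO₂ ÷ 44.009 g/mol = 0.030766 mol
mol H = 2 × 0.5544 g H₂O ÷ 18.015 g/mol = 0.061549 mol
C and H account for only 0.43158 g of the 0.5958 g sample; the remaining 0.16422 g must be oxygen.

yes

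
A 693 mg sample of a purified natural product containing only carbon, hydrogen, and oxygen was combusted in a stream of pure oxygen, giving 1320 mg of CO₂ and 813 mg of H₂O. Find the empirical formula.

mol C = 1.32 g CO₂ ÷ 44.009 g/mol = 0.02999 mol
mol H = 2 × 0.813 g H₂O ÷ 18.015 g/mol = 0.09026 mol
mass O = 0.693 − (0.3603 + 0.09098) = 0.2418 g → mol O = 0.2418 ÷ 15.999 = 0.01511 mol
Divide by the smallest (0.01511 mol): C 1.985, H 5.973, O 1.000

C2H6O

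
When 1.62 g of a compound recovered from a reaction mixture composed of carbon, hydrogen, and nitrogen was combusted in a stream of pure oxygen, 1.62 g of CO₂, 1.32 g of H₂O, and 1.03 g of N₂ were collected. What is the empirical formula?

CH4N2

mol C = 1.62 g CO₂ ÷ 44.009 g/mol = 0.03681 mol
mol H = 2 × 1.32 g H₂O ÷ 18.015 g/mol = 0.1465 mol
mol N = 2 × 1.03 g N₂ ÷ 28.014 g/mol = 0.07353 mol
Divide by the smallest (0.03681 mol): C 1.000, H 3.981, N 1.998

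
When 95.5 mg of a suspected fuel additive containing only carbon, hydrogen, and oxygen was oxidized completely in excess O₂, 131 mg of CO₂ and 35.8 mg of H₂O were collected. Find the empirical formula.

mol C = 0.131 g CO₂ ÷ 44.009 g/mol = 0.002977 mol
mol H = 2 × 0.0358 g H₂O ÷ 18.015 g/mol = 0.003974 mol
mass O = 0.0955 − (0.03575 + 0.004006) = 0.05574 g → mol O = 0.05574 ÷ 15.999 = 0.003484 mol
Divide by the smallest (0.002977 mol): C 1.000, H 1.335, O 1.170
Multiplying each by 6 gives whole numbers: C 6.00, H 8.01, O 7.02

C6H8O7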